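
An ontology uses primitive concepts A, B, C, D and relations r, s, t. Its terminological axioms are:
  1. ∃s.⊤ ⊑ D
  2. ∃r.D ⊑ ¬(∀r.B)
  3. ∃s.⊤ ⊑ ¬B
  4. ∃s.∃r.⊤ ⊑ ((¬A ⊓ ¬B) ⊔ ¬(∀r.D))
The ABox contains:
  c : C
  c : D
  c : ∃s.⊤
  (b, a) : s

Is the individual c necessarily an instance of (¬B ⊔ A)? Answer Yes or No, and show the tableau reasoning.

Yes

1. c : (¬B ⊔ A)?  L(c) = {C, D, ∃s.⊤} ∪ {(B ⊓ ¬A)}
   clash {B, ¬B} at c — c ∈ (¬B ⊔ A)
2. Hence c : (¬B ⊔ A): entailed.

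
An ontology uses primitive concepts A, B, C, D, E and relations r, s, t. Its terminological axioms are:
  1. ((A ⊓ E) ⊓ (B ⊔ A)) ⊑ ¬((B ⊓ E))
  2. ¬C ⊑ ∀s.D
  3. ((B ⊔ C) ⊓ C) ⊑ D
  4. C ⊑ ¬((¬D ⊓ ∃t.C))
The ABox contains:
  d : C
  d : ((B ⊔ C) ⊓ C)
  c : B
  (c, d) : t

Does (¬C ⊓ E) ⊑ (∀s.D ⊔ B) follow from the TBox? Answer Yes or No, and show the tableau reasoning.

Yes

1. (¬C ⊓ E) ⊑ (∀s.D ⊔ B)  ⇔  ((¬C ⊓ E) ⊓ (∃s.¬D ⊓ ¬B)) unsat w.r.t. T
   all branches close; clash {D, ¬D} at an ∃-successor
2. Hence (¬C ⊓ E) ⊑ (∀s.D ⊔ B): entailed.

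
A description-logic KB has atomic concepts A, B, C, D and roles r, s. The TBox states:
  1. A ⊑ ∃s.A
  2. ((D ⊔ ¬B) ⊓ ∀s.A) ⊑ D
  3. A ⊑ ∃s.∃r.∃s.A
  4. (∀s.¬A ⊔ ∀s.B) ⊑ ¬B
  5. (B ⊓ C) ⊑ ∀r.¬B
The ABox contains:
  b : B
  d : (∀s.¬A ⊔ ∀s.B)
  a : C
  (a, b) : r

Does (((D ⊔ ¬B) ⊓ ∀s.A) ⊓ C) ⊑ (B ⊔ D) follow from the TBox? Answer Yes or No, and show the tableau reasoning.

Yes

1. (((D ⊔ ¬B) ⊓ ∀s.A) ⊓ C) ⊑ (B ⊔ D)  ⇔  ((((D ⊔ ¬B) ⊓ ∀s.A) ⊓ C) ⊓ (¬B ⊓ ¬D)) unsat w.r.t. T
   all branches close; clash {D, ¬D} at x₀
2. Hence (((D ⊔ ¬B) ⊓ ∀s.A) ⊓ C) ⊑ (B ⊔ D): entailed.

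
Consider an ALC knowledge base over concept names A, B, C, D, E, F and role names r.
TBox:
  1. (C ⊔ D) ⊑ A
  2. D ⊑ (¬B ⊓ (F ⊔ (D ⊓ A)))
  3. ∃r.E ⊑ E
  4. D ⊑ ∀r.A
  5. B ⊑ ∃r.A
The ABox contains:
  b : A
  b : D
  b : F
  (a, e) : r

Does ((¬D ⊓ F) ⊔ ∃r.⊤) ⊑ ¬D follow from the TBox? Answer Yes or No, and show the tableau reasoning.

1. ((¬D ⊓ F) ⊔ ∃r.⊤) ⊑ ¬D  ⇔  (((¬D ⊓ F) ⊔ ∃r.⊤) ⊓ D) unsat w.r.t. T
   apply at x₀: D⊑(¬B ⊓ (F ⊔ (D ⊓ A))); D⊑∀r.A
   open: L(x₀) ⊇ {A, D, F, ¬B, ∀r.A, …} (+ ∃-successors)
2. Hence ((¬D ⊓ F) ⊔ ∃r.⊤) ⊑ ¬D: not entailed.

No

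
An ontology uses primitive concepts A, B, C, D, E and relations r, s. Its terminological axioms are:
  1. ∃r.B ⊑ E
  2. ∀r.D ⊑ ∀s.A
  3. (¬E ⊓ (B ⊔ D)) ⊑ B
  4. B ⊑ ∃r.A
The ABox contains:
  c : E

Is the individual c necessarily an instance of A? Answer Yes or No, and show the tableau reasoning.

No

1. c : A?  L(c) = {E} ∪ {¬A}
   open: L(c) ⊇ {E, ¬A, ¬B, ∃r.¬D} (+ ∃-successors) — c ∉ A possible
2. Hence c : A: not entailed.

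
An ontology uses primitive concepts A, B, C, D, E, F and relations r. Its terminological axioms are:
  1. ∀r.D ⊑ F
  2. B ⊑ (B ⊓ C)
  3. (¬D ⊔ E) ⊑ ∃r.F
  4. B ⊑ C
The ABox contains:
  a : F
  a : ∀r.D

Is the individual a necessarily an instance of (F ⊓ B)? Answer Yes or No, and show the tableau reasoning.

No

1. a : (F ⊓ B)?  L(a) = {F, ∀r.D} ∪ {(¬F ⊔ ¬B)}
   open: L(a) ⊇ {D, F, ¬B, ¬E, ∀r.D} — a ∉ (F ⊓ B) possible
2. Hence a : (F ⊓ B): not entailed.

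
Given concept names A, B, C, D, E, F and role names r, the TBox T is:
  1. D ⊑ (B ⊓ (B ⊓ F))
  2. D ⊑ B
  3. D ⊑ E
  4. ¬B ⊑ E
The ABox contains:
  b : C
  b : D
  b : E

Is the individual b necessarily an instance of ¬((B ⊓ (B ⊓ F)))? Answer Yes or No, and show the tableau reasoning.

No

1. b : ¬((B ⊓ (B ⊓ F)))?  L(b) = {C, D, E} ∪ {(B ⊓ (B ⊓ F))}
   open: L(b) ⊇ {B, C, D, E, F} — b ∉ ¬((B ⊓ (B ⊓ F))) possible
2. Hence b : ¬((B ⊓ (B ⊓ F))): not entailed.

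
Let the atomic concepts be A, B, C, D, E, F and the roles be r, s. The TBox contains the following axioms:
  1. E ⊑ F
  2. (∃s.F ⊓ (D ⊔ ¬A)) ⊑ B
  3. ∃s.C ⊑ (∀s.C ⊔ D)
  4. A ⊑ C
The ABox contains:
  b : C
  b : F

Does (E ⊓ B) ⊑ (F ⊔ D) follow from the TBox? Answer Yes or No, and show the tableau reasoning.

1. (E ⊓ B) ⊑ (F ⊔ D)  ⇔  ((E ⊓ B) ⊓ (¬F ⊓ ¬D)) unsat w.r.t. T
   all branches close; clash {F, ¬F} at x₀
2. Hence (E ⊓ B) ⊑ (F ⊔ D): entailed.

Yes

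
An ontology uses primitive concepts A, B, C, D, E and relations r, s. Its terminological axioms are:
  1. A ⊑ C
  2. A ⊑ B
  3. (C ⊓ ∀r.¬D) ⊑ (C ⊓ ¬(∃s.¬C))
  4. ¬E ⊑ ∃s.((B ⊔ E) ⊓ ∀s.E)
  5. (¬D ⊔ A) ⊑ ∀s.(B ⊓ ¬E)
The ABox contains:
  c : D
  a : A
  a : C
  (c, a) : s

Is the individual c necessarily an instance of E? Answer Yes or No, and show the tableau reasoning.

1. c : E?  L(c) = {D} ∪ {¬E}
   apply at c: ¬E⊑∃s.((B ⊔ E) ⊓ ∀s.E)
   open: L(c) ⊇ {D, ¬A, ¬C, ¬E, ∃s.((B ⊔ E) ⊓ ∀s.E)} (+ ∃-successors) — c ∉ E possible
2. Hence c : E: not entailed.

No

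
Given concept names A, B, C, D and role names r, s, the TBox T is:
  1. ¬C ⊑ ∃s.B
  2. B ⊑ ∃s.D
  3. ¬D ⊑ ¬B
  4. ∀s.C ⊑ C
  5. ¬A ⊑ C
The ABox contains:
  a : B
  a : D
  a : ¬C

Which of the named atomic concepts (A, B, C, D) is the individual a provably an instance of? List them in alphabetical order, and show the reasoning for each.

{A, B, D}

1. a : A?  L(a) = {B, D, ¬C} ∪ {¬A}
   clash {C, ¬C} at a — a ∈ A
2. a : B?  L(a) = {B, D, ¬C} ∪ {¬B}
   clash {B, ¬B} at a — a ∈ B
3. a : C?  L(a) = {B, D, ¬C} ∪ {¬C}
   apply at a: ¬C⊑∃s.B; B⊑∃s.D
   open: L(a) ⊇ {A, B, D, ¬C, ∃s.B, …} (+ ∃-successors) — a ∉ C possible
4. a : D?  L(a) = {B, D, ¬C} ∪ {¬D}
   clash {D, ¬D} at a — a ∈ D
5. Entailed for a: {A, B, D}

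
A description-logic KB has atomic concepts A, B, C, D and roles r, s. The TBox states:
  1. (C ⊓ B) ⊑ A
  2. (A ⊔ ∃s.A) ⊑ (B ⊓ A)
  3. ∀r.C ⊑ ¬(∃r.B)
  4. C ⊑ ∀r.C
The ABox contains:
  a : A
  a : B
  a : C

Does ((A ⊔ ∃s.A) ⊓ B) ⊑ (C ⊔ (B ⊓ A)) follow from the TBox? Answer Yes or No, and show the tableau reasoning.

1. ((A ⊔ ∃s.A) ⊓ B) ⊑ (C ⊔ (B ⊓ A))  ⇔  (((A ⊔ ∃s.A) ⊓ B) ⊓ (¬C ⊓ (¬B ⊔ ¬A))) unsat w.r.t. T
   all branches close; clash {A, ¬A} at x₀
2. Hence ((A ⊔ ∃s.A) ⊓ B) ⊑ (C ⊔ (B ⊓ A)): entailed.

Yes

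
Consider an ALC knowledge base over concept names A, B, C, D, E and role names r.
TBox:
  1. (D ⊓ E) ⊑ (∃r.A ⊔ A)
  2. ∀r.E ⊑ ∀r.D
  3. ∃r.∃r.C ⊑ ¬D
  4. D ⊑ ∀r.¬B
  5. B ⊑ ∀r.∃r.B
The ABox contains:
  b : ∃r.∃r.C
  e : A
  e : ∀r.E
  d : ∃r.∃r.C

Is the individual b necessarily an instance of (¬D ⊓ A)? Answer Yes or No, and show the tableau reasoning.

1. b : (¬D ⊓ A)?  L(b) = {∃r.∃r.C} ∪ {(D ⊔ ¬A)}
   apply at b: ∃r.∃r.C⊑¬D
   open: L(b) ⊇ {¬A, ¬B, ¬D, ∃r.¬E, ∃r.∃r.C} (+ ∃-successors) — b ∉ (¬D ⊓ A) possible
2. Hence b : (¬D ⊓ A): not entailed.

No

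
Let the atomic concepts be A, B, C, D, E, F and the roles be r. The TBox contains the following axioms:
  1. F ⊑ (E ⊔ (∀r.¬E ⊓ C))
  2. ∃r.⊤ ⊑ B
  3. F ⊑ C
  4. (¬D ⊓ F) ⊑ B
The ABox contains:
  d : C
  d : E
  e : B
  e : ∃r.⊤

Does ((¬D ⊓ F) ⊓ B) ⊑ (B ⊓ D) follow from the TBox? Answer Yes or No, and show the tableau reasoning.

No

1. ((¬D ⊓ F) ⊓ B) ⊑ (B ⊓ D)  ⇔  (((¬D ⊓ F) ⊓ B) ⊓ (¬B ⊔ ¬D)) unsat w.r.t. T
   apply at x₀: F⊑(E ⊔ (∀r.¬E ⊓ C)); F⊑C
   open: L(x₀) ⊇ {B, C, E, F, ¬D}
2. Hence ((¬D ⊓ F) ⊓ B) ⊑ (B ⊓ D): not entailed.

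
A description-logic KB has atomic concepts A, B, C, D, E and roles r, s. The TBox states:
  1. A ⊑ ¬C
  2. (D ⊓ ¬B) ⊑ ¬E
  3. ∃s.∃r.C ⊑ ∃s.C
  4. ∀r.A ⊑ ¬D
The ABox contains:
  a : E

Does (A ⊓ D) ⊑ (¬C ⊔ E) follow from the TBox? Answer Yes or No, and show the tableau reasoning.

1. (A ⊓ D) ⊑ (¬C ⊔ E)  ⇔  ((A ⊓ D) ⊓ (C ⊓ ¬E)) unsat w.r.t. T
   all branches close; clash {C, ¬C} at x₀
2. Hence (A ⊓ D) ⊑ (¬C ⊔ E): entailed.

Yes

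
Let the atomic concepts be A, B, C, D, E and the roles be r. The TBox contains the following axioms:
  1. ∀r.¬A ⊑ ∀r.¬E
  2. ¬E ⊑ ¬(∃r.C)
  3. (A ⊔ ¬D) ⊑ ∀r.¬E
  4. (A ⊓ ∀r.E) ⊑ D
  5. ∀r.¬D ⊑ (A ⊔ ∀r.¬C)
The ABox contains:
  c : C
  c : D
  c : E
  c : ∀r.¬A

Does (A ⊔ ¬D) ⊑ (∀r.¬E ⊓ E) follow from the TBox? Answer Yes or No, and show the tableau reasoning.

No

1. (A ⊔ ¬D) ⊑ (∀r.¬E ⊓ E)  ⇔  ((A ⊔ ¬D) ⊓ (∃r.E ⊔ ¬E)) unsat w.r.t. T
   apply at x₀: (A ⊔ ¬D)⊑∀r.¬E
   open: L(x₀) ⊇ {A, ¬E, ∀r.¬C, ∀r.¬E, ∃r.D, …} (+ ∃-successors)
2. Hence (A ⊔ ¬D) ⊑ (∀r.¬E ⊓ E): not entailed.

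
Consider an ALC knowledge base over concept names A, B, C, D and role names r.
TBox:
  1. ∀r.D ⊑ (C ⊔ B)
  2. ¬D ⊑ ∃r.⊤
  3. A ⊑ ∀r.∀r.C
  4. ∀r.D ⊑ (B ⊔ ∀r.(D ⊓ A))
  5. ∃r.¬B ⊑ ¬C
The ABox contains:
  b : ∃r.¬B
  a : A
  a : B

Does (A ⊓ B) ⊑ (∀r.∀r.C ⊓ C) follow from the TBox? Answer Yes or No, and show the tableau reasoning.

1. (A ⊓ B) ⊑ (∀r.∀r.C ⊓ C)  ⇔  ((A ⊓ B) ⊓ (∃r.∃r.¬C ⊔ ¬C)) unsat w.r.t. T
   apply at x₀: A⊑∀r.∀r.C
   open: L(x₀) ⊇ {A, B, D, ¬C, ∀r.B, …} (+ ∃-successors)
2. Hence (A ⊓ B) ⊑ (∀r.∀r.C ⊓ C): not entailed.

No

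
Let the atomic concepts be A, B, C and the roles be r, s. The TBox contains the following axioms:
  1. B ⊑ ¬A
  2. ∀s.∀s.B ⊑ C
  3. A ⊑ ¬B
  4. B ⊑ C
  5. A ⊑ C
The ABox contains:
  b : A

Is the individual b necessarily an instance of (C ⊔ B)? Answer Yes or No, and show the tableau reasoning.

1. b : (C ⊔ B)?  L(b) = {A} ∪ {(¬C ⊓ ¬B)}
   clash {C, ¬C} at b — b ∈ (C ⊔ B)
2. Hence b : (C ⊔ B): entailed.

Yes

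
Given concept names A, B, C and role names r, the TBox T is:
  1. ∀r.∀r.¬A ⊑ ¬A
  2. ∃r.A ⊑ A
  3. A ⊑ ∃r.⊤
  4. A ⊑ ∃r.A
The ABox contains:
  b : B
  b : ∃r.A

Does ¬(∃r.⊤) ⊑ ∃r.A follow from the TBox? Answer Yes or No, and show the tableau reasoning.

1. ¬(∃r.⊤) ⊑ ∃r.A  ⇔  (∀r.⊥ ⊓ ∀r.¬A) unsat w.r.t. T
   open: L(x₀) ⊇ {¬A, ∀r.¬A, ∀r.⊥}
2. Hence ¬(∃r.⊤) ⊑ ∃r.A: not entailed.

No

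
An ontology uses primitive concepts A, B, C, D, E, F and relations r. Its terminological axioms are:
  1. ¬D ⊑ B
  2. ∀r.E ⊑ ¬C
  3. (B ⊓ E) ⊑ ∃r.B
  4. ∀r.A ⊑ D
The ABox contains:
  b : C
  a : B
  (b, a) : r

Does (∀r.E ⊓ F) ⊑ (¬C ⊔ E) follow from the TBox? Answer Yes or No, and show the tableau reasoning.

1. (∀r.E ⊓ F) ⊑ (¬C ⊔ E)  ⇔  ((∀r.E ⊓ F) ⊓ (C ⊓ ¬E)) unsat w.r.t. T
   all branches close; clash {C, ¬C} at x₀
2. Hence (∀r.E ⊓ F) ⊑ (¬C ⊔ E): entailed.

Yes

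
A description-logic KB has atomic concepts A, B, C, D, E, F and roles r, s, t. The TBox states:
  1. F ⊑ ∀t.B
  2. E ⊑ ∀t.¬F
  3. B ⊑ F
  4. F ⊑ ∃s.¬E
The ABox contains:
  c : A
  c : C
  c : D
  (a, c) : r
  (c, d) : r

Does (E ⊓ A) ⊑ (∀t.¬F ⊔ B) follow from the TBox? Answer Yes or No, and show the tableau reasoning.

Yes

1. (E ⊓ A) ⊑ (∀t.¬F ⊔ B)  ⇔  ((E ⊓ A) ⊓ (∃t.F ⊓ ¬B)) unsat w.r.t. T
   all branches close; clash {F, ¬F} at an ∃-successor
2. Hence (E ⊓ A) ⊑ (∀t.¬F ⊔ B): entailed.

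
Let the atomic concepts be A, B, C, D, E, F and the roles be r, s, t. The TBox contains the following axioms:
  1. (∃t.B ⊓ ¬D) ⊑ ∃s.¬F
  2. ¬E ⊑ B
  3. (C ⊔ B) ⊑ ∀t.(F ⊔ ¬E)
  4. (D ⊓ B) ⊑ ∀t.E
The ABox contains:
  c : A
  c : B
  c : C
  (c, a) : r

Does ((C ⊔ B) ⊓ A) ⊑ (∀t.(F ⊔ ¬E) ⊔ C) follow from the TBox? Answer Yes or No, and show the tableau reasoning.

Yes

1. ((C ⊔ B) ⊓ A) ⊑ (∀t.(F ⊔ ¬E) ⊔ C)  ⇔  (((C ⊔ B) ⊓ A) ⊓ (∃t.(¬F ⊓ E) ⊓ ¬C)) unsat w.r.t. T
   all branches close; clash {E, ¬E} at an ∃-successor
2. Hence ((C ⊔ B) ⊓ A) ⊑ (∀t.(F ⊔ ¬E) ⊔ C): entailed.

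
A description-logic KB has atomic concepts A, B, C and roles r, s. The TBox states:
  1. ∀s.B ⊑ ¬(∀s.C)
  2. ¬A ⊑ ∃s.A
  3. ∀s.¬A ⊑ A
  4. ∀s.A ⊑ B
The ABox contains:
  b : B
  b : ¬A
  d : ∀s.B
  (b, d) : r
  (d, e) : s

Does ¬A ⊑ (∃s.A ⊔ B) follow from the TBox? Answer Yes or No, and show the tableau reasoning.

Yes

1. ¬A ⊑ (∃s.A ⊔ B)  ⇔  (¬A ⊓ (∀s.¬A ⊓ ¬B)) unsat w.r.t. T
   all branches close; clash {B, ¬B} at x₀
2. Hence ¬A ⊑ (∃s.A ⊔ B): entailed.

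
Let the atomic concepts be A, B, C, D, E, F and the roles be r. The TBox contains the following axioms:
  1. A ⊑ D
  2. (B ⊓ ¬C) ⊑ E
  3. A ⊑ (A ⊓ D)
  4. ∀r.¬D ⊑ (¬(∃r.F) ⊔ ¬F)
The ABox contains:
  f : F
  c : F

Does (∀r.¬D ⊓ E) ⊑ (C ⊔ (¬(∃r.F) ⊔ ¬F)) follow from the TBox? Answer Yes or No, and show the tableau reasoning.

1. (∀r.¬D ⊓ E) ⊑ (C ⊔ (¬(∃r.F) ⊔ ¬F))  ⇔  ((∀r.¬D ⊓ E) ⊓ (¬C ⊓ (∃r.F ⊓ F))) unsat w.r.t. T
   all branches close; clash {F, ¬F} at x₀
2. Hence (∀r.¬D ⊓ E) ⊑ (C ⊔ (¬(∃r.F) ⊔ ¬F)): entailed.

Yes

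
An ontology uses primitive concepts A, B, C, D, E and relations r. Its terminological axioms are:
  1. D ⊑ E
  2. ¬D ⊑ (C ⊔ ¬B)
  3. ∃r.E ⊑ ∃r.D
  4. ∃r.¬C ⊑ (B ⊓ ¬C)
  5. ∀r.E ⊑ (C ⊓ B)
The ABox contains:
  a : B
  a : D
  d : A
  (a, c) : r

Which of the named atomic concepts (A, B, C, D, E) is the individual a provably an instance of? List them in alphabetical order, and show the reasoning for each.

{B, D, E}

1. a : A?  L(a) = {B, D} ∪ {¬A}
   apply at a: D⊑E
   open: L(a) ⊇ {B, D, E, ¬A, ∀r.C, …} (+ ∃-successors) — a ∉ A possible
2. a : B?  L(a) = {B, D} ∪ {¬B}
   clash {B, ¬B} at a — a ∈ B
3. a : C?  L(a) = {B, D} ∪ {¬C}
   apply at a: D⊑E
   open: L(a) ⊇ {B, D, E, ¬C, ∀r.C, …} (+ ∃-successors) — a ∉ C possible
4. a : D?  L(a) = {B, D} ∪ {¬D}
   clash {D, ¬D} at a — a ∈ D
5. a : E?  L(a) = {B, D} ∪ {¬E}
   clash {E, ¬E} at a — a ∈ E
6. Entailed for a: {B, D, E}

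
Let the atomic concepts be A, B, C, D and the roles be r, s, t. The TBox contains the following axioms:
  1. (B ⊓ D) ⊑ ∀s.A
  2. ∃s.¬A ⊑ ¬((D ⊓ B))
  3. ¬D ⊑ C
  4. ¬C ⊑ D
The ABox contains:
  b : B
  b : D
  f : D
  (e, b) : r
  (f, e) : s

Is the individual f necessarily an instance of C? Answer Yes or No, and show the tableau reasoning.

No

1. f : C?  L(f) = {D} ∪ {¬C}
   open: L(f) ⊇ {D, ¬B, ¬C, ∀s.A} — f ∉ C possible
2. Hence f : C: not entailed.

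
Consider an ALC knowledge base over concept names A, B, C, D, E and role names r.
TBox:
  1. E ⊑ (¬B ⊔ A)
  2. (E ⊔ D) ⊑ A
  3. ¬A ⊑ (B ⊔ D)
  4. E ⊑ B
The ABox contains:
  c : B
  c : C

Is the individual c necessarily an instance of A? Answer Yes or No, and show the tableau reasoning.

No

1. c : A?  L(c) = {B, C} ∪ {¬A}
   apply at c: ¬A⊑(B ⊔ D)
   open: L(c) ⊇ {B, C, ¬A, ¬D, ¬E} — c ∉ A possible
2. Hence c : A: not entailed.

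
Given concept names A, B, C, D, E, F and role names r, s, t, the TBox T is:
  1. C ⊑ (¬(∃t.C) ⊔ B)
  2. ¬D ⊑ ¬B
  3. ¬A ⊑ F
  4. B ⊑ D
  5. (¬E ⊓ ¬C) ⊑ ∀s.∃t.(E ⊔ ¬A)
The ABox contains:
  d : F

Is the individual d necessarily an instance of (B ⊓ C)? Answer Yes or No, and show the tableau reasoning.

1. d : (B ⊓ C)?  L(d) = {F} ∪ {(¬B ⊔ ¬C)}
   open: L(d) ⊇ {D, E, F, ¬B, ¬C} — d ∉ (B ⊓ C) possible
2. Hence d : (B ⊓ C): not entailed.

No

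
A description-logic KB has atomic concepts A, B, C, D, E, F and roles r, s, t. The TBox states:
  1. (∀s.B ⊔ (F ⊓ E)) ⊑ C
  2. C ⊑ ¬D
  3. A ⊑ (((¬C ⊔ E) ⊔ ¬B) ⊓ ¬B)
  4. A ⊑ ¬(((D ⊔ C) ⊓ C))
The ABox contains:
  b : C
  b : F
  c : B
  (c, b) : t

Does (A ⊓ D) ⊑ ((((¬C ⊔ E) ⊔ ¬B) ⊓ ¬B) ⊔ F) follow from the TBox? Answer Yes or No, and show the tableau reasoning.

Yes

1. (A ⊓ D) ⊑ ((((¬C ⊔ E) ⊔ ¬B) ⊓ ¬B) ⊔ F)  ⇔  ((A ⊓ D) ⊓ ((((C ⊓ ¬E) ⊓ B) ⊔ B) ⊓ ¬F)) unsat w.r.t. T
   all branches close; clash {D, ¬D} at x₀
2. Hence (A ⊓ D) ⊑ ((((¬C ⊔ E) ⊔ ¬B) ⊓ ¬B) ⊔ F): entailed.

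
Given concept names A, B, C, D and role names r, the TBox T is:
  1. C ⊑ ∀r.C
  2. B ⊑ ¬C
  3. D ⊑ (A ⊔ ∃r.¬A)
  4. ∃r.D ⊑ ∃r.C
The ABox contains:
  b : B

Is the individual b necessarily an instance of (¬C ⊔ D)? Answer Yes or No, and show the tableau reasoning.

Yes

1. b : (¬C ⊔ D)?  L(b) = {B} ∪ {(C ⊓ ¬D)}
   clash {C, ¬C} at b — b ∈ (¬C ⊔ D)
2. Hence b : (¬C ⊔ D): entailed.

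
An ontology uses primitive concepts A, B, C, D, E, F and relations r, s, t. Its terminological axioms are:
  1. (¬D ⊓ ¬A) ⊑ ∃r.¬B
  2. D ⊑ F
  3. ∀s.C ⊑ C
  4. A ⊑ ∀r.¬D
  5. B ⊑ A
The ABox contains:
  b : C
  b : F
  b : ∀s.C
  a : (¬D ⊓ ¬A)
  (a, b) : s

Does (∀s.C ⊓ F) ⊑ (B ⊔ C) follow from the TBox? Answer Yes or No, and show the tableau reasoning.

Yes

1. (∀s.C ⊓ F) ⊑ (B ⊔ C)  ⇔  ((∀s.C ⊓ F) ⊓ (¬B ⊓ ¬C)) unsat w.r.t. T
   all branches close; clash {C, ¬C} at x₀
2. Hence (∀s.C ⊓ F) ⊑ (B ⊔ C): entailed.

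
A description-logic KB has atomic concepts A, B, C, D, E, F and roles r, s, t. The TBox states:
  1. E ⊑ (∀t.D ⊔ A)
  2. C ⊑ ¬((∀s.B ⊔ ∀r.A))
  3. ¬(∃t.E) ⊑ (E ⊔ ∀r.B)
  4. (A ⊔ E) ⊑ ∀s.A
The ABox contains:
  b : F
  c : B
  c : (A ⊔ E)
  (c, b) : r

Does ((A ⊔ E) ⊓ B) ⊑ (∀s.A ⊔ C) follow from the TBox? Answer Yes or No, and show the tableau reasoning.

Yes

1. ((A ⊔ E) ⊓ B) ⊑ (∀s.A ⊔ C)  ⇔  (((A ⊔ E) ⊓ B) ⊓ (∃s.¬A ⊓ ¬C)) unsat w.r.t. T
   all branches close; clash {A, ¬A} at an ∃-successor
2. Hence ((A ⊔ E) ⊓ B) ⊑ (∀s.A ⊔ C): entailed.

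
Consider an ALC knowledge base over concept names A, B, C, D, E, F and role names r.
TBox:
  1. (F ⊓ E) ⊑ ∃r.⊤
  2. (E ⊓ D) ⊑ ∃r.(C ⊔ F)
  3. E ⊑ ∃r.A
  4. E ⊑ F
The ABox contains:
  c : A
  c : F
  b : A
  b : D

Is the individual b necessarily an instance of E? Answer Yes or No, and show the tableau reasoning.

No

1. b : E?  L(b) = {A, D} ∪ {¬E}
   open: L(b) ⊇ {A, D, ¬E} — b ∉ E possible
2. Hence b : E: not entailed.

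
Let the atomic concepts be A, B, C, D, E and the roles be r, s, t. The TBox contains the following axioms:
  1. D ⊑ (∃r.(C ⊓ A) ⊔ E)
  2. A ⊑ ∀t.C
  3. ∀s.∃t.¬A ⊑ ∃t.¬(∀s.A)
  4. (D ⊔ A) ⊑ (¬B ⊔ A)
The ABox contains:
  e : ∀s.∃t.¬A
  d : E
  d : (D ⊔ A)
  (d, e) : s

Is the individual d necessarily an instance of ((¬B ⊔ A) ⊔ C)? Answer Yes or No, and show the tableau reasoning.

1. d : ((¬B ⊔ A) ⊔ C)?  L(d) = {E, (D ⊔ A)} ∪ {((B ⊓ ¬A) ⊓ ¬C)}
   clash {A, ¬A} at d — d ∈ ((¬B ⊔ A) ⊔ C)
2. Hence d : ((¬B ⊔ A) ⊔ C): entailed.

Yes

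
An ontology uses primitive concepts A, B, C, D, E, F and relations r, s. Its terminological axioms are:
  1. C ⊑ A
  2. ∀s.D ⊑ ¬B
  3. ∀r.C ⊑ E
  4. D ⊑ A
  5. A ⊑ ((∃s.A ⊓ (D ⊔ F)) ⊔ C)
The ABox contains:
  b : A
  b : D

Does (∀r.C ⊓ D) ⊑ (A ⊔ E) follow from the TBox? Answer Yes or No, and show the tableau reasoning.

Yes

1. (∀r.C ⊓ D) ⊑ (A ⊔ E)  ⇔  ((∀r.C ⊓ D) ⊓ (¬A ⊓ ¬E)) unsat w.r.t. T
   all branches close; clash {A, ¬A} at x₀
2. Hence (∀r.C ⊓ D) ⊑ (A ⊔ E): entailed.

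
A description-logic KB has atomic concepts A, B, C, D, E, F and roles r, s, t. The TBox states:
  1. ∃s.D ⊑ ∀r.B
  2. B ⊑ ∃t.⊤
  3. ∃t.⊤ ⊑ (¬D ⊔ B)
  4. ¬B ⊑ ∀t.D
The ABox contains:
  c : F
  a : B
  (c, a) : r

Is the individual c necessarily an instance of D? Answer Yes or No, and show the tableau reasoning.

No

1. c : D?  L(c) = {F} ∪ {¬D}
   open: L(c) ⊇ {B, F, ¬D, ∀s.¬D, ∃t.⊤} (+ ∃-successors) — c ∉ D possible
2. Hence c : D: not entailed.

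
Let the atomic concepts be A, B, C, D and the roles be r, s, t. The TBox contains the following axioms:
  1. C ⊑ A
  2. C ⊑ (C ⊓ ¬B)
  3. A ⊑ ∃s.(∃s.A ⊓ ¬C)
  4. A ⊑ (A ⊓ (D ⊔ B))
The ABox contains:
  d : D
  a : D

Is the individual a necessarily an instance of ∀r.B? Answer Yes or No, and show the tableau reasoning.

No

1. a : ∀r.B?  L(a) = {D} ∪ {∃r.¬B}
   open: L(a) ⊇ {D, ¬A, ¬C, ∃r.¬B} (+ ∃-successors) — a ∉ ∀r.B possible
2. Hence a : ∀r.B: not entailed.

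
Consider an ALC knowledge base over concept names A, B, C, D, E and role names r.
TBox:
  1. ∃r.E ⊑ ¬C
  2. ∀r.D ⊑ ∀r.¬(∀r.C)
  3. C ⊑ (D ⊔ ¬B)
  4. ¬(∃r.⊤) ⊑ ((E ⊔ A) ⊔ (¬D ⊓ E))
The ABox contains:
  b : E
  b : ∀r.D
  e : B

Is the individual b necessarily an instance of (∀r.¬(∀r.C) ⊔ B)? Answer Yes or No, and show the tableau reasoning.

Yes

1. b : (∀r.¬(∀r.C) ⊔ B)?  L(b) = {E, ∀r.D} ∪ {(∃r.∀r.C ⊓ ¬B)}
   clash {D, ¬D} at an ∃-successor — b ∈ (∀r.¬(∀r.C) ⊔ B)
2. Hence b : (∀r.¬(∀r.C) ⊔ B): entailed.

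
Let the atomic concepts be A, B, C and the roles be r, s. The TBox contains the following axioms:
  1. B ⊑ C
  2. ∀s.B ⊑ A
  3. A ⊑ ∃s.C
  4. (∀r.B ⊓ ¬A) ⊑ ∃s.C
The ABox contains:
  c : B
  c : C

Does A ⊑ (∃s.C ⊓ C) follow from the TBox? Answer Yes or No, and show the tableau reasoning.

1. A ⊑ (∃s.C ⊓ C)  ⇔  (A ⊓ (∀s.¬C ⊔ ¬C)) unsat w.r.t. T
   apply at x₀: A⊑∃s.C
   open: L(x₀) ⊇ {A, ¬B, ¬C, ∃s.C} (+ ∃-successors)
2. Hence A ⊑ (∃s.C ⊓ C): not entailed.

No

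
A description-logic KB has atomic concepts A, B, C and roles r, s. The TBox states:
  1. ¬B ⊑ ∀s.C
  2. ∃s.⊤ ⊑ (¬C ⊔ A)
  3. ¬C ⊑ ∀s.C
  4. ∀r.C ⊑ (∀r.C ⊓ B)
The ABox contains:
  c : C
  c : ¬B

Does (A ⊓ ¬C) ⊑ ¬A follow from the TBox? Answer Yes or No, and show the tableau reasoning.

1. (A ⊓ ¬C) ⊑ ¬A  ⇔  ((A ⊓ ¬C) ⊓ A) unsat w.r.t. T
   apply at x₀: ¬C⊑∀s.C
   open: L(x₀) ⊇ {A, B, ¬C, ∀s.C, ∀s.⊥, …} (+ ∃-successors)
2. Hence (A ⊓ ¬C) ⊑ ¬A: not entailed.

No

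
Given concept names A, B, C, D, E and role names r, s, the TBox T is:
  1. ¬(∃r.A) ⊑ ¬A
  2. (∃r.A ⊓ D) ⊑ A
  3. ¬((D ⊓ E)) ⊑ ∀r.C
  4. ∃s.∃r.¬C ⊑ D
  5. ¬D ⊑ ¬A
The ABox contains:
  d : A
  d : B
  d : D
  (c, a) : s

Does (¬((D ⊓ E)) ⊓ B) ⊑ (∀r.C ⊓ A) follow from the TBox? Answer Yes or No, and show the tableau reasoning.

No

1. (¬((D ⊓ E)) ⊓ B) ⊑ (∀r.C ⊓ A)  ⇔  (((¬D ⊔ ¬E) ⊓ B) ⊓ (∃r.¬C ⊔ ¬A)) unsat w.r.t. T
   apply at x₀: ¬((D ⊓ E))⊑∀r.C
   open: L(x₀) ⊇ {B, D, ¬A, ¬E, ∀r.C, …}
2. Hence (¬((D ⊓ E)) ⊓ B) ⊑ (∀r.C ⊓ A): not entailed.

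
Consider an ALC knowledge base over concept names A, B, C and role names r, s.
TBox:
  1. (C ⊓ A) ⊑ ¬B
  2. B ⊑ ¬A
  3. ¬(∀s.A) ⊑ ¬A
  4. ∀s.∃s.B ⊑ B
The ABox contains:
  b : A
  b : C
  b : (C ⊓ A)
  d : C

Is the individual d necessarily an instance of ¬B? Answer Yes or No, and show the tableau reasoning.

1. d : ¬B?  L(d) = {C} ∪ {B}
   apply at d: B⊑¬A
   open: L(d) ⊇ {B, C, ¬A} — d ∉ ¬B possible
2. Hence d : ¬B: not entailed.

No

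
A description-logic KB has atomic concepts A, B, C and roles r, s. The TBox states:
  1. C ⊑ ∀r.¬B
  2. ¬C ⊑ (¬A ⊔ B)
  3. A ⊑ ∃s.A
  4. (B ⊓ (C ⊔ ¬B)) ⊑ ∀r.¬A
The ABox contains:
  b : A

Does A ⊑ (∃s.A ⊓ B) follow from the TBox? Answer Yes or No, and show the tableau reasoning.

1. A ⊑ (∃s.A ⊓ B)  ⇔  (A ⊓ (∀s.¬A ⊔ ¬B)) unsat w.r.t. T
   apply at x₀: A⊑∃s.A
   open: L(x₀) ⊇ {A, C, ¬B, ∀r.¬B, ∃s.A} (+ ∃-successors)
2. Hence A ⊑ (∃s.A ⊓ B): not entailed.

No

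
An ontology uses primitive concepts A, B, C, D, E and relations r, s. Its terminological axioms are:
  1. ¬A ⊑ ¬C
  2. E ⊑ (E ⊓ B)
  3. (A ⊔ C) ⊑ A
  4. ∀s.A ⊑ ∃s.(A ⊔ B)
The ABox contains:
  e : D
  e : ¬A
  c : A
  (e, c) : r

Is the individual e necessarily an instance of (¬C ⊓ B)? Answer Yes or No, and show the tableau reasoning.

1. e : (¬C ⊓ B)?  L(e) = {D, ¬A} ∪ {(C ⊔ ¬B)}
   apply at e: ¬A⊑¬C
   open: L(e) ⊇ {D, ¬A, ¬B, ¬C, ¬E, …} (+ ∃-successors) — e ∉ (¬C ⊓ B) possible
2. Hence e : (¬C ⊓ B): not entailed.

No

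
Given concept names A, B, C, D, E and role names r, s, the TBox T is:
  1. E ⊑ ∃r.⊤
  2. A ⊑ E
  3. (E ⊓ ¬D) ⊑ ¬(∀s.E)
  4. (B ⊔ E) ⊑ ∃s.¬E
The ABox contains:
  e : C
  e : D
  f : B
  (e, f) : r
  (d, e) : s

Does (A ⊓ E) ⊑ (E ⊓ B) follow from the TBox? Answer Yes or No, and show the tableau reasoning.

1. (A ⊓ E) ⊑ (E ⊓ B)  ⇔  ((A ⊓ E) ⊓ (¬E ⊔ ¬B)) unsat w.r.t. T
   apply at x₀: E⊑∃r.⊤
   open: L(x₀) ⊇ {A, E, ¬B, ∃r.⊤, ∃s.¬E} (+ ∃-successors)
2. Hence (A ⊓ E) ⊑ (E ⊓ B): not entailed.

No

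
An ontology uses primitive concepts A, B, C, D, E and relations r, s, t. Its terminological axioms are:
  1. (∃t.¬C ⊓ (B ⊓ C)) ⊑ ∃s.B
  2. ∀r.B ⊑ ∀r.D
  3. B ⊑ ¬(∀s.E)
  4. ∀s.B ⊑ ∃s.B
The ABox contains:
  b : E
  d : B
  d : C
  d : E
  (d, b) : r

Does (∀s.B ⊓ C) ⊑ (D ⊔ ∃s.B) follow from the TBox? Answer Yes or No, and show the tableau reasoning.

1. (∀s.B ⊓ C) ⊑ (D ⊔ ∃s.B)  ⇔  ((∀s.B ⊓ C) ⊓ (¬D ⊓ ∀s.¬B)) unsat w.r.t. T
   all branches close; clash {B, ¬B} at an ∃-successor
2. Hence (∀s.B ⊓ C) ⊑ (D ⊔ ∃s.B): entailed.

Yes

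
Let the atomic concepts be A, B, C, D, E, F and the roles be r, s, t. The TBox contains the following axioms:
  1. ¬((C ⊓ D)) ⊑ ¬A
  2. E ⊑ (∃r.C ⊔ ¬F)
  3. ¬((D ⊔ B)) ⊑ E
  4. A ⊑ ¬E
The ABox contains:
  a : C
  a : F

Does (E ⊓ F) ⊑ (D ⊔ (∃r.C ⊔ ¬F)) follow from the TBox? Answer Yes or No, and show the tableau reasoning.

Yes

1. (E ⊓ F) ⊑ (D ⊔ (∃r.C ⊔ ¬F))  ⇔  ((E ⊓ F) ⊓ (¬D ⊓ (∀r.¬C ⊓ F))) unsat w.r.t. T
   all branches close; clash {F, ¬F} at x₀
2. Hence (E ⊓ F) ⊑ (D ⊔ (∃r.C ⊔ ¬F)): entailed.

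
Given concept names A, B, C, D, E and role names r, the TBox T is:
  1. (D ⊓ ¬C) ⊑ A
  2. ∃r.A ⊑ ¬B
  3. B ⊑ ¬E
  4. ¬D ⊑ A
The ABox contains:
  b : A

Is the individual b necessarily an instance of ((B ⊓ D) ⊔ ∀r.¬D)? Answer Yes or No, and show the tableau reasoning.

1. b : ((B ⊓ D) ⊔ ∀r.¬D)?  L(b) = {A} ∪ {((¬B ⊔ ¬D) ⊓ ∃r.D)}
   open: L(b) ⊇ {A, ¬B, ∃r.D} (+ ∃-successors) — b ∉ ((B ⊓ D) ⊔ ∀r.¬D) possible
2. Hence b : ((B ⊓ D) ⊔ ∀r.¬D): not entailed.

No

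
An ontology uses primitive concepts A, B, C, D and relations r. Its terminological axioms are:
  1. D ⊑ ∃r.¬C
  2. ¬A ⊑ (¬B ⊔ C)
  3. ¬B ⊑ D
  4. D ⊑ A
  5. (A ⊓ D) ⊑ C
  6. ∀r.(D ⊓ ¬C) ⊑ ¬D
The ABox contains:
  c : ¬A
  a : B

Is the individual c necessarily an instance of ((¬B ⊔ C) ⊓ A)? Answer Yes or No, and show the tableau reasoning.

1. c : ((¬B ⊔ C) ⊓ A)?  L(c) = {¬A} ∪ {((B ⊓ ¬C) ⊔ ¬A)}
   apply at c: ¬A⊑(¬B ⊔ C)
   open: L(c) ⊇ {B, C, ¬A, ¬D} — c ∉ ((¬B ⊔ C) ⊓ A) possible
2. Hence c : ((¬B ⊔ C) ⊓ A): not entailed.

No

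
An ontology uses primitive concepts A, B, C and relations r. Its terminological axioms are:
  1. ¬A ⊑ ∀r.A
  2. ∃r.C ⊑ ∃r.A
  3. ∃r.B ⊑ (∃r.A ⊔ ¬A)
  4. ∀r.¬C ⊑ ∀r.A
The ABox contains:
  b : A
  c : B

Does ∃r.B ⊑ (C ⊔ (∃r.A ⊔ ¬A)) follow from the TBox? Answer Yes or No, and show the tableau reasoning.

1. ∃r.B ⊑ (C ⊔ (∃r.A ⊔ ¬A))  ⇔  (∃r.B ⊓ (¬C ⊓ (∀r.¬A ⊓ A))) unsat w.r.t. T
   all branches close; clash {A, ¬A} at x₀
2. Hence ∃r.B ⊑ (C ⊔ (∃r.A ⊔ ¬A)): entailed.

Yes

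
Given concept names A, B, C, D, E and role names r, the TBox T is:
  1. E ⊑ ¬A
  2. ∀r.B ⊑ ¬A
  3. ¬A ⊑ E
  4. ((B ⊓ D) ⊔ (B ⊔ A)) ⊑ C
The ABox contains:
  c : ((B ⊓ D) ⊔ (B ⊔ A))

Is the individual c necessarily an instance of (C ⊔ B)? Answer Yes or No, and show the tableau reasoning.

1. c : (C ⊔ B)?  L(c) = {((B ⊓ D) ⊔ (B ⊔ A))} ∪ {(¬C ⊓ ¬B)}
   clash {A, ¬A} at c — c ∈ (C ⊔ B)
2. Hence c : (C ⊔ B): entailed.

Yes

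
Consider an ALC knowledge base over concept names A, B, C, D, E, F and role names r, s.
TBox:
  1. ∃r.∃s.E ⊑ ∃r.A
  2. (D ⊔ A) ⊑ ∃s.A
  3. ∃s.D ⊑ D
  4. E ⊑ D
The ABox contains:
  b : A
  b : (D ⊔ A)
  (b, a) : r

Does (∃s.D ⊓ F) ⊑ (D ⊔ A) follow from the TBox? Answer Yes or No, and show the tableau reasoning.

Yes

1. (∃s.D ⊓ F) ⊑ (D ⊔ A)  ⇔  ((∃s.D ⊓ F) ⊓ (¬D ⊓ ¬A)) unsat w.r.t. T
   all branches close; clash {D, ¬D} at x₀
2. Hence (∃s.D ⊓ F) ⊑ (D ⊔ A): entailed.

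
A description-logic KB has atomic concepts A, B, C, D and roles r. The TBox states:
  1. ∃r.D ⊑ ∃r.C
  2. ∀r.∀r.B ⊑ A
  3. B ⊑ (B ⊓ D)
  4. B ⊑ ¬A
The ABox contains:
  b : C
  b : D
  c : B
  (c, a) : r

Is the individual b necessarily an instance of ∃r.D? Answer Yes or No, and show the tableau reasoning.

No

1. b : ∃r.D?  L(b) = {C, D} ∪ {∀r.¬D}
   open: L(b) ⊇ {C, D, ¬B, ∀r.¬D, ∃r.∃r.¬B} (+ ∃-successors) — b ∉ ∃r.D possible
2. Hence b : ∃r.D: not entailed.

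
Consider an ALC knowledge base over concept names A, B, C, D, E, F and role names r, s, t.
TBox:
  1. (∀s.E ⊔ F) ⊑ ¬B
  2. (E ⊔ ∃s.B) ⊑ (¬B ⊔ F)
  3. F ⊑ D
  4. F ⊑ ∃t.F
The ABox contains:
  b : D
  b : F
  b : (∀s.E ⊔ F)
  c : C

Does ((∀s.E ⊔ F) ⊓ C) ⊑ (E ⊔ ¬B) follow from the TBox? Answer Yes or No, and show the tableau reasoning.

1. ((∀s.E ⊔ F) ⊓ C) ⊑ (E ⊔ ¬B)  ⇔  (((∀s.E ⊔ F) ⊓ C) ⊓ (¬E ⊓ B)) unsat w.r.t. T
   all branches close; clash {B, ¬B} at x₀
2. Hence ((∀s.E ⊔ F) ⊓ C) ⊑ (E ⊔ ¬B): entailed.

Yes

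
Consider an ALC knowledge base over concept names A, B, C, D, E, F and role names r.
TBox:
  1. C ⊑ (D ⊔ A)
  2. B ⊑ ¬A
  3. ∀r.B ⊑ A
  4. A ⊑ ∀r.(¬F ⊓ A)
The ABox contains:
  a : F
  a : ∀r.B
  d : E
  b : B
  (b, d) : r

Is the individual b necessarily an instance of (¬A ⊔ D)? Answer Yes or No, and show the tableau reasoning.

1. b : (¬A ⊔ D)?  L(b) = {B} ∪ {(A ⊓ ¬D)}
   clash {A, ¬A} at b — b ∈ (¬A ⊔ D)
2. Hence b : (¬A ⊔ D): entailed.

Yes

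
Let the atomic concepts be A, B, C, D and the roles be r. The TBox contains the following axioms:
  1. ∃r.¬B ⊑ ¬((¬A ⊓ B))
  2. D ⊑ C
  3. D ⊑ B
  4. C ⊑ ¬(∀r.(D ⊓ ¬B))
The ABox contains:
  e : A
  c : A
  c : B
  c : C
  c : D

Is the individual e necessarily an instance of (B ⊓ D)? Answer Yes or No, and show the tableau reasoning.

1. e : (B ⊓ D)?  L(e) = {A} ∪ {(¬B ⊔ ¬D)}
   open: L(e) ⊇ {A, ¬B, ¬C, ¬D, ∀r.B} — e ∉ (B ⊓ D) possible
2. Hence e : (B ⊓ D): not entailed.

No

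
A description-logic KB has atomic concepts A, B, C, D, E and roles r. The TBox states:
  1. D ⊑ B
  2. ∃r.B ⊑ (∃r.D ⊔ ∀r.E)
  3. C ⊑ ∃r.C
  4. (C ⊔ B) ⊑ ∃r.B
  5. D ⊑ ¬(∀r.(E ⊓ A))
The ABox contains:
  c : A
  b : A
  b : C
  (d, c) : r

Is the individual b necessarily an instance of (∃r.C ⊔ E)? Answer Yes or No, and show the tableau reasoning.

Yes

1. b : (∃r.C ⊔ E)?  L(b) = {A, C} ∪ {(∀r.¬C ⊓ ¬E)}
   clash {C, ¬C} at an ∃-successor — b ∈ (∃r.C ⊔ E)
2. Hence b : (∃r.C ⊔ E): entailed.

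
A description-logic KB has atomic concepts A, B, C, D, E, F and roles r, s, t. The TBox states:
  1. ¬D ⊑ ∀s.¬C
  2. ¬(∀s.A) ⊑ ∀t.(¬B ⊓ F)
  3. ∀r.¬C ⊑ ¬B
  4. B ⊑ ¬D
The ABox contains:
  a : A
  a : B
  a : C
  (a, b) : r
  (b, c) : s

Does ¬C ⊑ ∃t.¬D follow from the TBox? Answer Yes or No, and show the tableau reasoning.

No

1. ¬C ⊑ ∃t.¬D  ⇔  (¬C ⊓ ∀t.D) unsat w.r.t. T
   open: L(x₀) ⊇ {D, ¬B, ¬C, ∀s.A, ∀t.D}
2. Hence ¬C ⊑ ∃t.¬D: not entailed.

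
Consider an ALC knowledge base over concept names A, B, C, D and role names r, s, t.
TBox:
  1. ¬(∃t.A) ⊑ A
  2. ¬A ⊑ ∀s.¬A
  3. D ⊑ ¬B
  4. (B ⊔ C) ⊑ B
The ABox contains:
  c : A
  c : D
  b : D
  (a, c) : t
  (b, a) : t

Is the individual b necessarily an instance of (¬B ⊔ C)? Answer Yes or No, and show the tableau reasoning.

Yes

1. b : (¬B ⊔ C)?  L(b) = {D} ∪ {(B ⊓ ¬C)}
   clash {B, ¬B} at b — b ∈ (¬B ⊔ C)
2. Hence b : (¬B ⊔ C): entailed.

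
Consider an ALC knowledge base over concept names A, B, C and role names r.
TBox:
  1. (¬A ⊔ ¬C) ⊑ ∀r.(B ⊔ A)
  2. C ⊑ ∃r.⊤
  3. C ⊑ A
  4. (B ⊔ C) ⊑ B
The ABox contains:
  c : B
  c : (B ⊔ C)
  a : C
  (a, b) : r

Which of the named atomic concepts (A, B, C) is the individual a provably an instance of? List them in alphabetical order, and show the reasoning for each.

{A, B, C}

1. a : A?  L(a) = {C} ∪ {¬A}
   clash {A, ¬A} at a — a ∈ A
2. a : B?  L(a) = {C} ∪ {¬B}
   clash {B, ¬B} at a — a ∈ B
3. a : C?  L(a) = {C} ∪ {¬C}
   clash {C, ¬C} at a — a ∈ C
4. Entailed for a: {A, B, C}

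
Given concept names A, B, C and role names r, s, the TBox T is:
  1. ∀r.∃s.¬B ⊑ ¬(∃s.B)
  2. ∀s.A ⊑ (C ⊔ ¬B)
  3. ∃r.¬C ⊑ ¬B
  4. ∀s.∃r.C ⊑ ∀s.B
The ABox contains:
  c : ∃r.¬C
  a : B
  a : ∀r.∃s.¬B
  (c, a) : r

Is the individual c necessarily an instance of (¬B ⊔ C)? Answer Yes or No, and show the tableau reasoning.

Yes

1. c : (¬B ⊔ C)?  L(c) = {∃r.¬C} ∪ {(B ⊓ ¬C)}
   clash {B, ¬B} at c — c ∈ (¬B ⊔ C)
2. Hence c : (¬B ⊔ C): entailed.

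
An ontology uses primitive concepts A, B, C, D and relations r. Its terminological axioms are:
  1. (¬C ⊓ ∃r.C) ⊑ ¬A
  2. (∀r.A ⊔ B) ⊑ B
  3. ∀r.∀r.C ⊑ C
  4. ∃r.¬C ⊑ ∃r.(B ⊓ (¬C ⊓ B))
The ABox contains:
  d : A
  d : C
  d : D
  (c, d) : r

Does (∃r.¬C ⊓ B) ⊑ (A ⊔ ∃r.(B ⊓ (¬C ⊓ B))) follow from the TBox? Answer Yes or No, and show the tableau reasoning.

Yes

1. (∃r.¬C ⊓ B) ⊑ (A ⊔ ∃r.(B ⊓ (¬C ⊓ B)))  ⇔  ((∃r.¬C ⊓ B) ⊓ (¬A ⊓ ∀r.(¬B ⊔ (C ⊔ ¬B)))) unsat w.r.t. T
   all branches close; clash {B, ¬B} at an ∃-successor
2. Hence (∃r.¬C ⊓ B) ⊑ (A ⊔ ∃r.(B ⊓ (¬C ⊓ B))): entailed.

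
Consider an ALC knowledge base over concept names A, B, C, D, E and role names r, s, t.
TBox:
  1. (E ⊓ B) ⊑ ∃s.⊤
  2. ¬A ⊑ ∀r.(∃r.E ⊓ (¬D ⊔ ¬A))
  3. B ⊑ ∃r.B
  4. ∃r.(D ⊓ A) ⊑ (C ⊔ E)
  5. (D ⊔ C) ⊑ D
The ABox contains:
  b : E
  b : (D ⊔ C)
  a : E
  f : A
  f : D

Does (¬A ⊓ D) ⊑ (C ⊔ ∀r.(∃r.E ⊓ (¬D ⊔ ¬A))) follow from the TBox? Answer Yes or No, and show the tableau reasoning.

Yes

1. (¬A ⊓ D) ⊑ (C ⊔ ∀r.(∃r.E ⊓ (¬D ⊔ ¬A)))  ⇔  ((¬A ⊓ D) ⊓ (¬C ⊓ ∃r.(∀r.¬E ⊔ (D ⊓ A)))) unsat w.r.t. T
   all branches close; clash {A, ¬A} at an ∃-successor
2. Hence (¬A ⊓ D) ⊑ (C ⊔ ∀r.(∃r.E ⊓ (¬D ⊔ ¬A))): entailed.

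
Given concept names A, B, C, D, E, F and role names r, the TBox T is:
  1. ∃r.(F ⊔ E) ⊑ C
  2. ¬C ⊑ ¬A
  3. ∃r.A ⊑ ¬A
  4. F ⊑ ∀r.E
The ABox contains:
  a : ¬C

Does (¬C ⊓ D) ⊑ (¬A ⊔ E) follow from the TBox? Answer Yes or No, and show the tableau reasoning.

1. (¬C ⊓ D) ⊑ (¬A ⊔ E)  ⇔  ((¬C ⊓ D) ⊓ (A ⊓ ¬E)) unsat w.r.t. T
   all branches close; clash {A, ¬A} at x₀
2. Hence (¬C ⊓ D) ⊑ (¬A ⊔ E): entailed.

Yes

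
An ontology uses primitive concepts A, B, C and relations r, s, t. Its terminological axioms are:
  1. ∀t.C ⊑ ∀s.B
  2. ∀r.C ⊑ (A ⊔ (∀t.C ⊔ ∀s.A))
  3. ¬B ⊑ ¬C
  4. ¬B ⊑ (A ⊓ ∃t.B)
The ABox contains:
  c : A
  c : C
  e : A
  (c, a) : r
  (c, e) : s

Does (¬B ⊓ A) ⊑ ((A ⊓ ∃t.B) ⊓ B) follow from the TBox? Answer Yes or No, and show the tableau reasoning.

No

1. (¬B ⊓ A) ⊑ ((A ⊓ ∃t.B) ⊓ B)  ⇔  ((¬B ⊓ A) ⊓ ((¬A ⊔ ∀t.¬B) ⊔ ¬B)) unsat w.r.t. T
   apply at x₀: ¬B⊑¬C; ¬B⊑(A ⊓ ∃t.B)
   open: L(x₀) ⊇ {A, ¬B, ¬C, ∃r.¬C, ∃t.B, …} (+ ∃-successors)
2. Hence (¬B ⊓ A) ⊑ ((A ⊓ ∃t.B) ⊓ B): not entailed.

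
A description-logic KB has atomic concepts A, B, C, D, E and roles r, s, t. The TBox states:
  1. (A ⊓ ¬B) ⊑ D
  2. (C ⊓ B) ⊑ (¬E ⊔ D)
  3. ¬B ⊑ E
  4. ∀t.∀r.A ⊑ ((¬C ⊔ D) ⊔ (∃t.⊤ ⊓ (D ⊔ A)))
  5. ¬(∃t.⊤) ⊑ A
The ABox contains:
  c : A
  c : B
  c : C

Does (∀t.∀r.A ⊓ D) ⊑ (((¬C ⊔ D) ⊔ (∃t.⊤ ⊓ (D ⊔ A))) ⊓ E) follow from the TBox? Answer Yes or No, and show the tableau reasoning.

No

1. (∀t.∀r.A ⊓ D) ⊑ (((¬C ⊔ D) ⊔ (∃t.⊤ ⊓ (D ⊔ A))) ⊓ E)  ⇔  ((∀t.∀r.A ⊓ D) ⊓ (((C ⊓ ¬D) ⊓ (∀t.⊥ ⊔ (¬D ⊓ ¬A))) ⊔ ¬E)) unsat w.r.t. T
   apply at x₀: ∀t.∀r.A⊑((¬C ⊔ D) ⊔ (∃t.⊤ ⊓ (D ⊔ A)))
   open: L(x₀) ⊇ {B, D, ¬C, ¬E, ∀t.∀r.A, …} (+ ∃-successors)
2. Hence (∀t.∀r.A ⊓ D) ⊑ (((¬C ⊔ D) ⊔ (∃t.⊤ ⊓ (D ⊔ A))) ⊓ E): not entailed.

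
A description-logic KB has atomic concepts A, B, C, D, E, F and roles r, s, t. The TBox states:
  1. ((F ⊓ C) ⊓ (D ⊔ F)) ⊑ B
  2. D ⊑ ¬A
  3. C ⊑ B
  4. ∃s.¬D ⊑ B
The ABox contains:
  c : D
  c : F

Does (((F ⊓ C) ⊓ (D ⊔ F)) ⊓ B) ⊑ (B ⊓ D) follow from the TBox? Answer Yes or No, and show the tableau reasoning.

No

1. (((F ⊓ C) ⊓ (D ⊔ F)) ⊓ B) ⊑ (B ⊓ D)  ⇔  ((((F ⊓ C) ⊓ (D ⊔ F)) ⊓ B) ⊓ (¬B ⊔ ¬D)) unsat w.r.t. T
   open: L(x₀) ⊇ {B, C, F, ¬D}
2. Hence (((F ⊓ C) ⊓ (D ⊔ F)) ⊓ B) ⊑ (B ⊓ D): not entailed.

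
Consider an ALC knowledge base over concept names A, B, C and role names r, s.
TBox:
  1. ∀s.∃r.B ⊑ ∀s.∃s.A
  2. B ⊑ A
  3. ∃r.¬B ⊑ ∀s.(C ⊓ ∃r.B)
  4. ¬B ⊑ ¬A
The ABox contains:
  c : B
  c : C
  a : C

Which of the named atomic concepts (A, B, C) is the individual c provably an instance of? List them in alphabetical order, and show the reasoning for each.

1. c : A?  L(c) = {B, C} ∪ {¬A}
   clash {A, ¬A} at c — c ∈ A
2. c : B?  L(c) = {B, C} ∪ {¬B}
   clash {B, ¬B} at c — c ∈ B
3. c : C?  L(c) = {B, C} ∪ {¬C}
   clash {C, ¬C} at c — c ∈ C
4. Entailed for c: {A, B, C}

{A, B, C}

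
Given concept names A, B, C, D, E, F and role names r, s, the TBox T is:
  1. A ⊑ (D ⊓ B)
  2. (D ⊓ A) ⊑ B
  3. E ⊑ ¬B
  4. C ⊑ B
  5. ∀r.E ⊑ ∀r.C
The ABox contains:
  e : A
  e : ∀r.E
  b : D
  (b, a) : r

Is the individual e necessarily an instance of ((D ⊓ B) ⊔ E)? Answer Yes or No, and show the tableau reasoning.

Yes

1. e : ((D ⊓ B) ⊔ E)?  L(e) = {A, ∀r.E} ∪ {((¬D ⊔ ¬B) ⊓ ¬E)}
   clash {B, ¬B} at e — e ∈ ((D ⊓ B) ⊔ E)
2. Hence e : ((D ⊓ B) ⊔ E): entailed.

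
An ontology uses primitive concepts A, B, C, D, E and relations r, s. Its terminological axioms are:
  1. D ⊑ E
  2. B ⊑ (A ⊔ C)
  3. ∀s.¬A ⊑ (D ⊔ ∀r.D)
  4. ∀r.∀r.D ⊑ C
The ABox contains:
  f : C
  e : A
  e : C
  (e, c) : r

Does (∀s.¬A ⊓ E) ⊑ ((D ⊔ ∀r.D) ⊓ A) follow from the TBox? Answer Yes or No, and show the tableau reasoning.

No

1. (∀s.¬A ⊓ E) ⊑ ((D ⊔ ∀r.D) ⊓ A)  ⇔  ((∀s.¬A ⊓ E) ⊓ ((¬D ⊓ ∃r.¬D) ⊔ ¬A)) unsat w.r.t. T
   apply at x₀: ∀s.¬A⊑(D ⊔ ∀r.D)
   open: L(x₀) ⊇ {D, E, ¬A, ¬B, ∀s.¬A, …} (+ ∃-successors)
2. Hence (∀s.¬A ⊓ E) ⊑ ((D ⊔ ∀r.D) ⊓ A): not entailed.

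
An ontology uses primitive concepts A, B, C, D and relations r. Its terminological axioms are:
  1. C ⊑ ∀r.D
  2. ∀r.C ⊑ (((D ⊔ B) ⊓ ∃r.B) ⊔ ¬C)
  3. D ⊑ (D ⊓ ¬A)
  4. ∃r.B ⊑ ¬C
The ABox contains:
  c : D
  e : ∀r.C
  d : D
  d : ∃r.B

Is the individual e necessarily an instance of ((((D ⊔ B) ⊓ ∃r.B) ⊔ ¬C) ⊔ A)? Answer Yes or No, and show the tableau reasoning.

1. e : ((((D ⊔ B) ⊓ ∃r.B) ⊔ ¬C) ⊔ A)?  L(e) = {∀r.C} ∪ {((((¬D ⊓ ¬B) ⊔ ∀r.¬B) ⊓ C) ⊓ ¬A)}
   clash {C, ¬C} at e — e ∈ ((((D ⊔ B) ⊓ ∃r.B) ⊔ ¬C) ⊔ A)
2. Hence e : ((((D ⊔ B) ⊓ ∃r.B) ⊔ ¬C) ⊔ A): entailed.

Yes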